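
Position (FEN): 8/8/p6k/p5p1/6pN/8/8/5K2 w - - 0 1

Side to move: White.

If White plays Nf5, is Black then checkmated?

After Nf5: black king on h6; in check: yes, from the white knight on f5.
Black has 3 legal replies: Kh7, Kg6, Kh5.
In check but a legal move exists → not checkmate.

no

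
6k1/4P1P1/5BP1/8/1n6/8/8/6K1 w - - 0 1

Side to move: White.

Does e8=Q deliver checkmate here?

yes

After e8=Q: black king on g8; in check: yes, from the white queen on e8.
King squares — f7: attacked by Pg6; g7: attacked by Bf6; h7: attacked by Pg6; f8: attacked by Pg7; h8: attacked by Pg7.
Black has no legal moves → checkmate.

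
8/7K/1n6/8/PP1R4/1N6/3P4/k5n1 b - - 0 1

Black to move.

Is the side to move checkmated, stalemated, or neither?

neither

Black to move; black king on a1.
In check: yes, from the white knight on b3.
Legal moves for Black: Kb2, Ka2, Kb1.
Black is in check but has 3 legal moves → neither.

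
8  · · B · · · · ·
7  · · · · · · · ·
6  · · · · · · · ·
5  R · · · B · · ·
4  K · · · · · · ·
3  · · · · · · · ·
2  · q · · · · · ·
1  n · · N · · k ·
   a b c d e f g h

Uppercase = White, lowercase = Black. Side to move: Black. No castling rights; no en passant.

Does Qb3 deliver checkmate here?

yes

After Qb3: white king on a4; in check: yes, from the black queen on b3.
King squares — a3: attacked by Qb3; b3: attacked by Na1; b4: attacked by Qb3; a5: own rook; b5: attacked by Qb3.
White has no legal moves → checkmate.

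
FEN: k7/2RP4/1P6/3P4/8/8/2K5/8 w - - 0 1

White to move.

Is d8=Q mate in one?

After d8=Q: black king on a8; in check: yes, from the white queen on d8.
King squares — a7: attacked by Pb6; b7: attacked by Rc7; b8: attacked by Qd8.
Black has no legal moves → checkmate.

yes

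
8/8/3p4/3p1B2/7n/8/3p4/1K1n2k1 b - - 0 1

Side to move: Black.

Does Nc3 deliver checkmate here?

After Nc3: white king on b1; in check: yes, from the black knight on c3.
White has 3 legal replies: Kc2, Kb2, Ka1.
In check but a legal move exists → not checkmate.

no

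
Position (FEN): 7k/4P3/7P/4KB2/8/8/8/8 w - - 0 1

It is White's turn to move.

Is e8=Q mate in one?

After e8=Q: black king on h8; in check: yes, from the white queen on e8.
King squares — g7: attacked by Ph6; h7: attacked by Bf5; g8: attacked by Qe8.
Black has no legal moves → checkmate.

yes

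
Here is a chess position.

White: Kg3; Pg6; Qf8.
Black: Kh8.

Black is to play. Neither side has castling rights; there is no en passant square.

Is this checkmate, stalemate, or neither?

Black to move; black king on h8.
In check: yes, from the white queen on f8.
King squares — g7: attacked by Qf8; h7: attacked by Pg6; g8: attacked by Qf8.
Legal moves for Black: none.
In check with no legal moves → checkmate.

checkmate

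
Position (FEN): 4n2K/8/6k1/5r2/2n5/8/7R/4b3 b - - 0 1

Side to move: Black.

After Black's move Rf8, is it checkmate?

yes

After Rf8: white king on h8; in check: yes, from the black rook on f8.
King squares — g7: attacked by Kg6; h7: attacked by Kg6; g8: attacked by Rf8.
White has no legal moves → checkmate.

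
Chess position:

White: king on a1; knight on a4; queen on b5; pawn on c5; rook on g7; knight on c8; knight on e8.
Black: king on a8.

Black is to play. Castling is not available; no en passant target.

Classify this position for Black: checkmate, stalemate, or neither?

stalemate

Black to move; black king on a8.
In check: no.
King squares — a7: attacked by Rg7; b7: attacked by Qb5; b8: attacked by Qb5.
Legal moves for Black: none.
Not in check and no legal moves → stalemate.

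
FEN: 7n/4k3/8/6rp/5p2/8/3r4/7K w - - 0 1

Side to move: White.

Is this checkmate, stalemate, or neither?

stalemate

White to move; white king on h1.
In check: no.
King squares — g1: attacked by Rg5; g2: attacked by Rd2; h2: attacked by Rd2.
Legal moves for White: none.
Not in check and no legal moves → stalemate.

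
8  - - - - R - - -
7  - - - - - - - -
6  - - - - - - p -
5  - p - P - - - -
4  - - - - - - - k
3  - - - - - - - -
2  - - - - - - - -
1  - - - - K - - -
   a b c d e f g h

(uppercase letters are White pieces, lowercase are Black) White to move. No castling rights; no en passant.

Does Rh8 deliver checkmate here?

no

After Rh8: black king on h4; in check: yes, from the white rook on h8.
Black has 3 legal replies: Kg5, Kg4, Kg3.
In check but a legal move exists → not checkmate.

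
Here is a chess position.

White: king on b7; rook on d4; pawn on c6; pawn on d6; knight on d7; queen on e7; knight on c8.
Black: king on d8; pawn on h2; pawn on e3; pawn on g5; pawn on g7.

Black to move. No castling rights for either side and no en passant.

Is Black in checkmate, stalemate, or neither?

checkmate

Black to move; black king on d8.
In check: yes, from the white queen on e7.
King squares — c7: attacked by Pd6; d7: attacked by Pc6; e7: attacked by Pd6; c8: attacked by Kb7; e8: attacked by Qe7.
Legal moves for Black: none.
In check with no legal moves → checkmate.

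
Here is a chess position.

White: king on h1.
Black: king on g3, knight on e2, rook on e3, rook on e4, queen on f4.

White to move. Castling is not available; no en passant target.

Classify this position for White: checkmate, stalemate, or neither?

White to move; white king on h1.
In check: no.
King squares — g1: attacked by Ne2; g2: attacked by Kg3; h2: attacked by Kg3.
Legal moves for White: none.
Not in check and no legal moves → stalemate.

stalemate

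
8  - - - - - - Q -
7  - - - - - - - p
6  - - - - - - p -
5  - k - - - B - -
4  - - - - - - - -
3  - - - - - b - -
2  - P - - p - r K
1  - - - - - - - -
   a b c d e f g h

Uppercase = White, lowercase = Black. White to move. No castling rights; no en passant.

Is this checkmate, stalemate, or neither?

neither

White to move; white king on h2.
In check: yes, from the black rook on g2.
King squares — g1: attacked by Rg2; h1: available; g2: attacked by Bf3; g3: attacked by Rg2; h3: available.
Legal moves for White: Kh3, Kh1.
White is in check but has 2 legal moves → neither.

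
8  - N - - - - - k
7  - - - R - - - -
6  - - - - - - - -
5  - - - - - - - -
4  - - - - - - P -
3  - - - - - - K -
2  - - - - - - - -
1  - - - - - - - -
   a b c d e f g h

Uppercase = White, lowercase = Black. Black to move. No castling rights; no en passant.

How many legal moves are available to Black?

1

Black to move; king on h8.
In check: no.
Legal moves: Kg8.
Count: 1.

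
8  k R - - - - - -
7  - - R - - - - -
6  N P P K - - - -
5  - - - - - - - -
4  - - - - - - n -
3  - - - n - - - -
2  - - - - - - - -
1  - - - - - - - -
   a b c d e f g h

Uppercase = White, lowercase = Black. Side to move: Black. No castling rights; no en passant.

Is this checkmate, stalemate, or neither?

checkmate

Black to move; black king on a8.
In check: yes, from the white rook on b8.
King squares — a7: attacked by Pb6; b7: attacked by Pc6; b8: attacked by Na6.
Legal moves for Black: none.
In check with no legal moves → checkmate.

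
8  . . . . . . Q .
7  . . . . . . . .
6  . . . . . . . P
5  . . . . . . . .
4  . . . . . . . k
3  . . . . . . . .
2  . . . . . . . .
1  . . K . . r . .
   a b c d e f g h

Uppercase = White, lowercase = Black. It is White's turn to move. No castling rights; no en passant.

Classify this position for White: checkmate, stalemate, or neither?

White to move; white king on c1.
In check: yes, from the black rook on f1.
Legal moves for White: Kd2, Kc2, Kb2.
White is in check but has 3 legal moves → neither.

neither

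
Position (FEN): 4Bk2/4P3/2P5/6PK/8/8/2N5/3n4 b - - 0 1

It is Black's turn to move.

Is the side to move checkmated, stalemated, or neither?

neither

Black to move; black king on f8.
In check: yes, from the white pawn on e7.
King squares — e7: available; f7: attacked by Be8; g7: available; e8: available; g8: available.
Legal moves for Black: Kg8, Kxe8, Kg7, Kxe7.
Black is in check but has 4 legal moves → neither.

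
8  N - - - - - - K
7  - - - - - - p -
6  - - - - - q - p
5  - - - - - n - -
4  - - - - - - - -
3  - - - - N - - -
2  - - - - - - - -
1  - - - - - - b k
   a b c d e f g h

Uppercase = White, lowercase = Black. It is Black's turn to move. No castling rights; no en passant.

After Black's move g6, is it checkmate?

After g6: white king on h8; in check: yes, from the black queen on f6.
White has 2 legal replies: Kg8, Kh7.
In check but a legal move exists → not checkmate.

no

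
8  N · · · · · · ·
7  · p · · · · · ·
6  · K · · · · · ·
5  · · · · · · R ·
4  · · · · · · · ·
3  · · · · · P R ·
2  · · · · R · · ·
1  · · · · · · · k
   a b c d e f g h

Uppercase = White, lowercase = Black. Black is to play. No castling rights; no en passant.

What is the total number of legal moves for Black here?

0

Black to move; king on h1.
In check: no.
Legal moves: none.
Count: 0.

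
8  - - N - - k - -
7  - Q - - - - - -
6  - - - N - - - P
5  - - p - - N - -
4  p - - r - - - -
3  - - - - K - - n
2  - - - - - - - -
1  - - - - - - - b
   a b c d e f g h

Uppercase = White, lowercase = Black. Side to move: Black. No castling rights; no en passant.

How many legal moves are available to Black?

24

Black to move; king on f8.
In check: no.
Legal moves: Kg8, Rxd6, Rd5, Rh4, Rg4, Rf4, Re4+, Rc4, Rb4, Rd3+, Rd2, Rd1, Ng5, Nf4, Nf2, Ng1, Bxb7, Bc6, Bd5, Be4, Bf3, Bg2, c4, a3.
Count: 24.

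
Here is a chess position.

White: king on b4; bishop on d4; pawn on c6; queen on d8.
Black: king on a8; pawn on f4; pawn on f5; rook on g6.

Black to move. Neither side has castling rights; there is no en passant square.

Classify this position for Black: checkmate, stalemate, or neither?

checkmate

Black to move; black king on a8.
In check: yes, from the white queen on d8.
King squares — a7: attacked by Bd4; b7: attacked by Pc6; b8: attacked by Qd8.
Legal moves for Black: none.
In check with no legal moves → checkmate.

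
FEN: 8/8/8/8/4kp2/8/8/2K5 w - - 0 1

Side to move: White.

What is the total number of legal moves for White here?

White to move; king on c1.
In check: no.
Legal moves: Kd2, Kc2, Kb2, Kd1, Kb1.
Count: 5.

5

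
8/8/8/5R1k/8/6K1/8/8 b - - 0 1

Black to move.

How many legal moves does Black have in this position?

Black to move; king on h5.
In check: yes, from the white rook on f5.
Legal moves: Kh6, Kg6.
Count: 2.

2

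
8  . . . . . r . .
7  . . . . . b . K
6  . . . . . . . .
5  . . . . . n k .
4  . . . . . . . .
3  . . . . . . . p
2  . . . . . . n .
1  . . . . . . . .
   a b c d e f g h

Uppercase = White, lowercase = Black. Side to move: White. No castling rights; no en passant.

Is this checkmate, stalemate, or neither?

White to move; white king on h7.
In check: no.
King squares — g6: attacked by Kg5; h6: attacked by Nf5; g7: attacked by Nf5; g8: attacked by Bf7; h8: attacked by Rf8.
Legal moves for White: none.
Not in check and no legal moves → stalemate.

stalemate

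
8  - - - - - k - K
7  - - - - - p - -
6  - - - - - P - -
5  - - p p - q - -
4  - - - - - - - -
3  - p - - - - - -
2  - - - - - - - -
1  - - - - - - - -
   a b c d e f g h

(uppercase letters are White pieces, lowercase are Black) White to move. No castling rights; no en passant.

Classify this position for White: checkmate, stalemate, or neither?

White to move; white king on h8.
In check: no.
King squares — g7: attacked by Kf8; h7: attacked by Qf5; g8: attacked by Kf8.
Legal moves for White: none.
Not in check and no legal moves → stalemate.

stalemate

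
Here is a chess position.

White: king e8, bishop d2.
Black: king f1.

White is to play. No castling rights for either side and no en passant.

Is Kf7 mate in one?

After Kf7: black king on f1; in check: no.
Black is not in check, so this cannot be checkmate.

no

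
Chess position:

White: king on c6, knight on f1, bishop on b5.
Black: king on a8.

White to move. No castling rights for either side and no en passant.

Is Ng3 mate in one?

no

After Ng3: black king on a8; in check: no.
Black is not in check, so this cannot be checkmate.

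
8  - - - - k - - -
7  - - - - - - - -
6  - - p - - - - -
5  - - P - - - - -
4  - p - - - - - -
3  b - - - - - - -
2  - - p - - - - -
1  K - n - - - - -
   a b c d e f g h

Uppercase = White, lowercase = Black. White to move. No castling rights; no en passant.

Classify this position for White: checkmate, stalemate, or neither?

stalemate

White to move; white king on a1.
In check: no.
King squares — b1: attacked by Pc2; a2: attacked by Nc1; b2: attacked by Ba3.
Legal moves for White: none.
Not in check and no legal moves → stalemate.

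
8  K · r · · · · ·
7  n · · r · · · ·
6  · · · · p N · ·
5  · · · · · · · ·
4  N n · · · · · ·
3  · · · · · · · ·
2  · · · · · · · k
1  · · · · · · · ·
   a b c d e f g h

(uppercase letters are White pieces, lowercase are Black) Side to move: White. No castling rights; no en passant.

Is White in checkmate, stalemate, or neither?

checkmate

White to move; white king on a8.
In check: yes, from the black rook on c8.
King squares — a7: attacked by Rd7; b7: attacked by Rd7; b8: attacked by Rc8.
Legal moves for White: none.
In check with no legal moves → checkmate.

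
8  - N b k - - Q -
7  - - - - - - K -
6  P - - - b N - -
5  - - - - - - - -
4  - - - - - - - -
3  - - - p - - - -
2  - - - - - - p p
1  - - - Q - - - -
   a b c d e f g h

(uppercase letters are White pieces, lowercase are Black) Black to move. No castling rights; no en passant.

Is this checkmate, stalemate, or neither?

neither

Black to move; black king on d8.
In check: yes, from the white queen on g8.
Legal moves for Black: Ke7, Kc7, Bxg8.
Black is in check but has 3 legal moves → neither.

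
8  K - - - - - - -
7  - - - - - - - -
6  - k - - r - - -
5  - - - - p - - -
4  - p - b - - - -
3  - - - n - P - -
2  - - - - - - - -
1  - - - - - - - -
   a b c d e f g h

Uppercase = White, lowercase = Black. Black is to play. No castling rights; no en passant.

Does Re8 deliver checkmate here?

yes

After Re8: white king on a8; in check: yes, from the black rook on e8.
King squares — a7: attacked by Kb6; b7: attacked by Kb6; b8: attacked by Re8.
White has no legal moves → checkmate.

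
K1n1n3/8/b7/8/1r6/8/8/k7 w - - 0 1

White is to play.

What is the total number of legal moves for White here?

White to move; king on a8.
In check: no.
Legal moves: none.
Count: 0.

0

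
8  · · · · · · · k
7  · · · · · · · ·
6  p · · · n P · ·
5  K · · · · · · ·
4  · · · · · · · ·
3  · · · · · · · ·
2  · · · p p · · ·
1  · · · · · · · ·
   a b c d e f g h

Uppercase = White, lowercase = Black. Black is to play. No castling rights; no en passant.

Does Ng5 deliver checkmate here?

no

After Ng5: white king on a5; in check: no.
White is not in check, so this cannot be checkmate.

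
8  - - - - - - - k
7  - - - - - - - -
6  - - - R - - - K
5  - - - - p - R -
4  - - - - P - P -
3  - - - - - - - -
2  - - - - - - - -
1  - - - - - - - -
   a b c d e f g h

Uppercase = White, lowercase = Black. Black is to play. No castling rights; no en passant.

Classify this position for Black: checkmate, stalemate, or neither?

stalemate

Black to move; black king on h8.
In check: no.
King squares — g7: attacked by Rg5; h7: attacked by Kh6; g8: attacked by Rg5.
Legal moves for Black: none.
Not in check and no legal moves → stalemate.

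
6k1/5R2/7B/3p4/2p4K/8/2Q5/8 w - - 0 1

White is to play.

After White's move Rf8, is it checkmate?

yes

After Rf8: black king on g8; in check: yes, from the white rook on f8.
King squares — f7: attacked by Rf8; g7: attacked by Bh6; h7: attacked by Qc2; f8: attacked by Bh6; h8: attacked by Rf8.
Black has no legal moves → checkmate.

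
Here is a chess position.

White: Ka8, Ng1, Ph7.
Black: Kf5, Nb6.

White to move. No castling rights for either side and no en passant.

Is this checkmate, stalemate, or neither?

neither

White to move; white king on a8.
In check: yes, from the black knight on b6.
Legal moves for White: Kb8, Kb7, Ka7.
White is in check but has 3 legal moves → neither.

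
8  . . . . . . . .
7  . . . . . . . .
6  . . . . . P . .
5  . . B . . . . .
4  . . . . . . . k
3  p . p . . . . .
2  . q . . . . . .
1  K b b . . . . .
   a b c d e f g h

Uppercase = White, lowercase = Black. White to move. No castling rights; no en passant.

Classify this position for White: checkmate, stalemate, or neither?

checkmate

White to move; white king on a1.
In check: yes, from the black queen on b2.
King squares — b1: attacked by Qb2; a2: attacked by Bb1; b2: attacked by Bc1.
Legal moves for White: none.
In check with no legal moves → checkmate.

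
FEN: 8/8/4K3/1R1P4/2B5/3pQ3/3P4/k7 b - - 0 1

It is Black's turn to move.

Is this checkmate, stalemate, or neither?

stalemate

Black to move; black king on a1.
In check: no.
King squares — b1: attacked by Rb5; a2: attacked by Bc4; b2: attacked by Rb5.
Legal moves for Black: none.
Not in check and no legal moves → stalemate.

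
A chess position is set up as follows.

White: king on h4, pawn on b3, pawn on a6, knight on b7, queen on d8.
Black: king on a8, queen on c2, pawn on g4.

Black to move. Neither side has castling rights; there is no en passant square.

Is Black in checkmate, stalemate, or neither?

neither

Black to move; black king on a8.
In check: yes, from the white queen on d8.
Legal moves for Black: Ka7, Qc8.
Black is in check but has 2 legal moves → neither.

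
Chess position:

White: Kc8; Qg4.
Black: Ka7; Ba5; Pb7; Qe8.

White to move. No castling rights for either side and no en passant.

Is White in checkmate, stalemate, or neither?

checkmate

White to move; white king on c8.
In check: yes, from the black queen on e8.
King squares — b7: attacked by Ka7; c7: attacked by Ba5; d7: attacked by Qe8; b8: attacked by Ka7; d8: attacked by Ba5.
Legal moves for White: none.
In check with no legal moves → checkmate.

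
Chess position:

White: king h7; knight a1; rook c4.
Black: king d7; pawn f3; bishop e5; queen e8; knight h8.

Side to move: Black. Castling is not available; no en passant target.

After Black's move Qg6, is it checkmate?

After Qg6: white king on h7; in check: yes, from the black queen on g6.
King squares — g6: attacked by Nh8; h6: attacked by Qg6; g7: attacked by Be5; g8: attacked by Qg6; h8: attacked by Be5.
White has no legal moves → checkmate.

yes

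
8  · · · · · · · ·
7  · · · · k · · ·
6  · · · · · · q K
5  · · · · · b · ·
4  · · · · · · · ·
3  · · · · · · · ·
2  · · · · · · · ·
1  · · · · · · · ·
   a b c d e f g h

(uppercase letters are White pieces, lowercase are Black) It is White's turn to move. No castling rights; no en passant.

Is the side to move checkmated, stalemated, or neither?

White to move; white king on h6.
In check: yes, from the black queen on g6.
King squares — g5: attacked by Qg6; h5: attacked by Qg6; g6: attacked by Bf5; g7: attacked by Qg6; h7: attacked by Qg6.
Legal moves for White: none.
In check with no legal moves → checkmate.

checkmate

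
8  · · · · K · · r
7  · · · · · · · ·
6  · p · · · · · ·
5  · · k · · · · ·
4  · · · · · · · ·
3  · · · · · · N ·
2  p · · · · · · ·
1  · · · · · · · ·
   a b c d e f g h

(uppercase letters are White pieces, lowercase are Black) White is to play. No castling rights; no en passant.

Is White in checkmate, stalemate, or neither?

White to move; white king on e8.
In check: yes, from the black rook on h8.
Legal moves for White: Kf7, Ke7, Kd7.
White is in check but has 3 legal moves → neither.

neither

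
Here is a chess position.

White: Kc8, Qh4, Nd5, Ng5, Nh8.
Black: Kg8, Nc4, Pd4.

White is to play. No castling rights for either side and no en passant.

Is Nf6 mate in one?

no

After Nf6: black king on g8; in check: yes, from the white knight on f6.
Black has 2 legal replies: Kf8, Kg7.
In check but a legal move exists → not checkmate.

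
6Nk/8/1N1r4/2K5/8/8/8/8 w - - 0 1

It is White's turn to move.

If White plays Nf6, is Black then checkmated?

no

After Nf6: black king on h8; in check: no.
Black is not in check, so this cannot be checkmate.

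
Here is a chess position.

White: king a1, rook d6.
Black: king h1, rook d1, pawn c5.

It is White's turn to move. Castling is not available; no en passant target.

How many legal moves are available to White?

White to move; king on a1.
In check: yes, from the black rook on d1.
Legal moves: Kb2, Ka2, Rxd1+.
Count: 3.

3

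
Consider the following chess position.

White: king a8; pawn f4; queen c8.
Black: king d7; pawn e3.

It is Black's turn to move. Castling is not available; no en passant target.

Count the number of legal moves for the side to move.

3

Black to move; king on d7.
In check: yes, from the white queen on c8.
Legal moves: Kxc8, Ke7, Kd6.
Count: 3.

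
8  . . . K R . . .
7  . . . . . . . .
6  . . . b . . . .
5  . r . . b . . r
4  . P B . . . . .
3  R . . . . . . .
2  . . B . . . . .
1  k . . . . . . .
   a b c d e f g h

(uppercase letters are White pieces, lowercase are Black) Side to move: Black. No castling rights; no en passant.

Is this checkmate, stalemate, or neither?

Black to move; black king on a1.
In check: yes, from the white rook on a3.
King squares — b1: attacked by Bc2; a2: attacked by Ra3; b2: available.
Legal moves for Black: Kb2.
Black is in check but has 1 legal move → neither.

neither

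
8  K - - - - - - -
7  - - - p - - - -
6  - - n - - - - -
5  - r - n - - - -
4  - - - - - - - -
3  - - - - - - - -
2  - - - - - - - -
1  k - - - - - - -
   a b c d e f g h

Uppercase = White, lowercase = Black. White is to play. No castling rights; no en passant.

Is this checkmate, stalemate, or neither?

White to move; white king on a8.
In check: no.
King squares — a7: attacked by Nc6; b7: attacked by Rb5; b8: attacked by Rb5.
Legal moves for White: none.
Not in check and no legal moves → stalemate.

stalemate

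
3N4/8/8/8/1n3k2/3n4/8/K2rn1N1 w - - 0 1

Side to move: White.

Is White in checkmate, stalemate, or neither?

White to move; white king on a1.
In check: yes, from the black rook on d1.
King squares — b1: attacked by Rd1; a2: attacked by Nb4; b2: attacked by Nd3.
Legal moves for White: none.
In check with no legal moves → checkmate.

checkmate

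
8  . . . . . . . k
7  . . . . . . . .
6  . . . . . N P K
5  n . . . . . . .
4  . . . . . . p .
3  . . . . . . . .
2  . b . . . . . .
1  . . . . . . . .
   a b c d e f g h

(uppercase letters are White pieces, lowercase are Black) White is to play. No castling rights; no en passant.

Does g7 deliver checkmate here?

After g7: black king on h8; in check: yes, from the white pawn on g7.
King squares — g7: attacked by Kh6; h7: attacked by Nf6; g8: attacked by Nf6.
Black has no legal moves → checkmate.

yes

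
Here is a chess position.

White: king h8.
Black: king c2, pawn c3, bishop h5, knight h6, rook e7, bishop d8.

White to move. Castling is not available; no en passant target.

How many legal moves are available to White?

0

White to move; king on h8.
In check: no.
Legal moves: none.
Count: 0.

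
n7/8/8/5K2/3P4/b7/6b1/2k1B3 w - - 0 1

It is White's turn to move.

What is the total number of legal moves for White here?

White to move; king on f5.
In check: no.
Legal moves: Kg6, Kf6, Ke6, Kg5, Ke5, Kg4, Kf4, Ba5, Bh4, Bb4, Bg3, Bc3, Bf2, Bd2+, d5.
Count: 15.

15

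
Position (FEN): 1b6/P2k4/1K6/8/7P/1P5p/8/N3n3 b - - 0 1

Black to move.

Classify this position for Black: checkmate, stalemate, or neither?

Black to move; black king on d7.
In check: no.
Legal moves for Black: Bc7+, Bxa7+, Bd6, Be5, Bf4, Bg3, Bh2, Ke8, Kd8, Kc8, Ke7, Ke6, Kd6, Nf3, Nd3, Ng2, Nc2, h2.
Black has 18 legal moves and is not in check → neither.

neither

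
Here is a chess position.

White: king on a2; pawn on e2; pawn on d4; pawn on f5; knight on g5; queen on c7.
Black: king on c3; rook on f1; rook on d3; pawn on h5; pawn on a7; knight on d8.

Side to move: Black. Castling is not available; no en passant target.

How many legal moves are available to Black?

4

Black to move; king on c3.
In check: yes, from the white queen on c7.
Legal moves: Kxd4, Kb4, Kd2, Nc6.
Count: 4.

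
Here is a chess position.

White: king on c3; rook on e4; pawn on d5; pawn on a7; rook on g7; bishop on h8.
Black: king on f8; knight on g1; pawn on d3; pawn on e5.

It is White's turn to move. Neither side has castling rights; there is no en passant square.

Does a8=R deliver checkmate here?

After a8=R: black king on f8; in check: yes, from the white rook on a8.
King squares — e7: attacked by Rg7; f7: attacked by Rg7; g7: attacked by Bh8; e8: attacked by Ra8; g8: attacked by Rg7.
Black has no legal moves → checkmate.

yes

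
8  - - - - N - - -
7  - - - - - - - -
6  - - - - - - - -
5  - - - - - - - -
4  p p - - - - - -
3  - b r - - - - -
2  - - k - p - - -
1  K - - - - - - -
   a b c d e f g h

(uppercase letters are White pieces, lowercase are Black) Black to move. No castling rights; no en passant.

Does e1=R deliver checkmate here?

yes

After e1=R: white king on a1; in check: yes, from the black rook on e1.
King squares — b1: attacked by Re1; a2: attacked by Bb3; b2: attacked by Kc2.
White has no legal moves → checkmate.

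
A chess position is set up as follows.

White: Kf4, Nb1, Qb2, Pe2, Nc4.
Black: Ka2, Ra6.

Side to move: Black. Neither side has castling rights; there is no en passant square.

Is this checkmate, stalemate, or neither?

checkmate

Black to move; black king on a2.
In check: yes, from the white queen on b2.
King squares — a1: attacked by Qb2; b1: attacked by Qb2; b2: attacked by Nc4; a3: attacked by Nb1; b3: attacked by Qb2.
Legal moves for Black: none.
In check with no legal moves → checkmate.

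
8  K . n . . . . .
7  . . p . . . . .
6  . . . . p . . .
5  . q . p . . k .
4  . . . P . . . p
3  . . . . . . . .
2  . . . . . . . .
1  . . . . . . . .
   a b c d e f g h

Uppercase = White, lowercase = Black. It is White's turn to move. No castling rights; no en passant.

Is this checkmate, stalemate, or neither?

stalemate

White to move; white king on a8.
In check: no.
King squares — a7: attacked by Nc8; b7: attacked by Qb5; b8: attacked by Qb5.
Legal moves for White: none.
Not in check and no legal moves → stalemate.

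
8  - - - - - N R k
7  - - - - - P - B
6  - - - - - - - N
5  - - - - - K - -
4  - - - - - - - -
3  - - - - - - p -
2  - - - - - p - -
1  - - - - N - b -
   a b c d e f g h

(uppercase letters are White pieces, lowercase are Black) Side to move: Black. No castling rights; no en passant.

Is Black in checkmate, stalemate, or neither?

Black to move; black king on h8.
In check: yes, from the white rook on g8.
King squares — g7: attacked by Rg8; h7: attacked by Nf8; g8: attacked by Nh6.
Legal moves for Black: none.
In check with no legal moves → checkmate.

checkmate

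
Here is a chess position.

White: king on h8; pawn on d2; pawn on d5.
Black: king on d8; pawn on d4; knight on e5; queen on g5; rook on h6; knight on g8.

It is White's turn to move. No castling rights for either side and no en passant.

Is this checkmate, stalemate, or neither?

White to move; white king on h8.
In check: yes, from the black rook on h6.
King squares — g7: attacked by Qg5; h7: attacked by Rh6; g8: attacked by Qg5.
Legal moves for White: none.
In check with no legal moves → checkmate.

checkmate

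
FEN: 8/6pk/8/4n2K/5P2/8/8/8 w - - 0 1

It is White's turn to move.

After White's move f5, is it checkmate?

After f5: black king on h7; in check: no.
Black is not in check, so this cannot be checkmate.

no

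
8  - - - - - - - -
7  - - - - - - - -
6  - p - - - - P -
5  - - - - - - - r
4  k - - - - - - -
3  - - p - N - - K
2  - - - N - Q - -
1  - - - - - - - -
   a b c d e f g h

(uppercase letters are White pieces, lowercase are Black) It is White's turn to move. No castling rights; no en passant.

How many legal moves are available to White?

4

White to move; king on h3.
In check: yes, from the black rook on h5.
Legal moves: Kg4, Kg3, Kg2, Qh4+.
Count: 4.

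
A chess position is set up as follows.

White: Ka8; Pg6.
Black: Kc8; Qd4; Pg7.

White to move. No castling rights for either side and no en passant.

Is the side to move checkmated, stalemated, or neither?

White to move; white king on a8.
In check: no.
King squares — a7: attacked by Qd4; b7: attacked by Kc8; b8: attacked by Kc8.
Legal moves for White: none.
Not in check and no legal moves → stalemate.

stalemate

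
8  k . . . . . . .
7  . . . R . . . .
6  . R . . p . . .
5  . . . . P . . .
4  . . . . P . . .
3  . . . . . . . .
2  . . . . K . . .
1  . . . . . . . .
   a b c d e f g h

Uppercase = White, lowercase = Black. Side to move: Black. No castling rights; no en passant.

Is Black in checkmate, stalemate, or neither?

Black to move; black king on a8.
In check: no.
King squares — a7: attacked by Rd7; b7: attacked by Rb6; b8: attacked by Rb6.
Legal moves for Black: none.
Not in check and no legal moves → stalemate.

stalemate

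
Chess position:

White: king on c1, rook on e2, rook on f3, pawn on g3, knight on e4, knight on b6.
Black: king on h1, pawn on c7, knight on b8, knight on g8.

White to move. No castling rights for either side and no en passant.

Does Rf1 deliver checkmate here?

After Rf1: black king on h1; in check: yes, from the white rook on f1.
King squares — g1: attacked by Rf1; g2: attacked by Re2; h2: attacked by Re2.
Black has no legal moves → checkmate.

yes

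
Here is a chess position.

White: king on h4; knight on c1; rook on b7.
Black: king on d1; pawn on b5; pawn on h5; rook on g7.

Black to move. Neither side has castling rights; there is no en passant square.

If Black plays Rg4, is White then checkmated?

After Rg4: white king on h4; in check: yes, from the black rook on g4.
White has 2 legal replies: Kxh5, Kh3.
In check but a legal move exists → not checkmate.

no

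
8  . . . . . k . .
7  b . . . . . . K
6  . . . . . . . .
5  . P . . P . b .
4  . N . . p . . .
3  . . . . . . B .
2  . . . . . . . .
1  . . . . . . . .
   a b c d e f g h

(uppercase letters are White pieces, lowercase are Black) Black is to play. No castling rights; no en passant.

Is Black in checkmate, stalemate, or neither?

Black to move; black king on f8.
In check: no.
Legal moves for Black include: Ke8, Kf7, Ke7, Bb8, Bb6, Bc5, Bd4, Bae3, Bf2, Bg1, Bd8, Be7, Bh6, Bf6, Bh4, Bf4, Bge3, Bd2, ... (list truncated; more exist).
Black has legal moves and is not in check → neither.

neither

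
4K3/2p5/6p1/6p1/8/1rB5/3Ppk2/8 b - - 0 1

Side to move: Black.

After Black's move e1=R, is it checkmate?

After e1=R: white king on e8; in check: yes, from the black rook on e1.
White has 5 legal replies: Kf8, Kd8, Kf7, Kd7, Be5.
In check but a legal move exists → not checkmate.

no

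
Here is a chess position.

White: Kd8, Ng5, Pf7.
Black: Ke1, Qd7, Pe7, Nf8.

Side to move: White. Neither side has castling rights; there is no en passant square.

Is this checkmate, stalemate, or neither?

checkmate

White to move; white king on d8.
In check: yes, from the black queen on d7.
King squares — c7: attacked by Qd7; d7: attacked by Nf8; e7: attacked by Qd7; c8: attacked by Qd7; e8: attacked by Qd7.
Legal moves for White: none.
In check with no legal moves → checkmate.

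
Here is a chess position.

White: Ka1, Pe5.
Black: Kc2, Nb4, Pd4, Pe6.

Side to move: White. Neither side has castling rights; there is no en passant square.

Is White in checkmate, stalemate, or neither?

White to move; white king on a1.
In check: no.
King squares — b1: attacked by Kc2; a2: attacked by Nb4; b2: attacked by Kc2.
Legal moves for White: none.
Not in check and no legal moves → stalemate.

stalemate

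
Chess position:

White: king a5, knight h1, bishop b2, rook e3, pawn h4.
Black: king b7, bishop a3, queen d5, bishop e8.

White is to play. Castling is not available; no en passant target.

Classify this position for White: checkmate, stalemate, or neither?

checkmate

White to move; white king on a5.
In check: yes, from the black queen on d5.
King squares — a4: attacked by Be8; b4: attacked by Ba3; b5: attacked by Qd5; a6: attacked by Kb7; b6: attacked by Kb7.
Legal moves for White: none.
In check with no legal moves → checkmate.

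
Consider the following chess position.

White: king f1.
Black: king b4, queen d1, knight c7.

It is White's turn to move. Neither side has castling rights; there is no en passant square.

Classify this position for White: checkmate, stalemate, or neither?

neither

White to move; white king on f1.
In check: yes, from the black queen on d1.
King squares — e1: attacked by Qd1; g1: attacked by Qd1; e2: attacked by Qd1; f2: available; g2: available.
Legal moves for White: Kg2, Kf2.
White is in check but has 2 legal moves → neither.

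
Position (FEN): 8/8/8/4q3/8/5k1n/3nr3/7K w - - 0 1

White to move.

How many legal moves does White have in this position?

0

White to move; king on h1.
In check: no.
Legal moves: none.
Count: 0.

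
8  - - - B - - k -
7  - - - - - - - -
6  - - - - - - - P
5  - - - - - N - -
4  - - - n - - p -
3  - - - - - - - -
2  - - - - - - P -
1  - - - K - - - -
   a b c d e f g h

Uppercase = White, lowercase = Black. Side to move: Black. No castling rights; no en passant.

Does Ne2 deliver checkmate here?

After Ne2: white king on d1; in check: no.
White is not in check, so this cannot be checkmate.

no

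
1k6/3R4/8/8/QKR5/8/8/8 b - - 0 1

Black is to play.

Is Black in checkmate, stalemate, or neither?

stalemate

Black to move; black king on b8.
In check: no.
King squares — a7: attacked by Qa4; b7: attacked by Rd7; c7: attacked by Rc4; a8: attacked by Qa4; c8: attacked by Rc4.
Legal moves for Black: none.
Not in check and no legal moves → stalemate.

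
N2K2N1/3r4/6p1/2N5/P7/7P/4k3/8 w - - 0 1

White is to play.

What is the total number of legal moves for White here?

White to move; king on d8.
In check: yes, from the black rook on d7.
Legal moves: Ke8, Kc8, Kxd7, Nxd7.
Count: 4.

4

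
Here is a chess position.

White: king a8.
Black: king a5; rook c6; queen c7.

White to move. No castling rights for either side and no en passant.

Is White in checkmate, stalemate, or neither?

White to move; white king on a8.
In check: no.
King squares — a7: attacked by Qc7; b7: attacked by Qc7; b8: attacked by Qc7.
Legal moves for White: none.
Not in check and no legal moves → stalemate.

stalemate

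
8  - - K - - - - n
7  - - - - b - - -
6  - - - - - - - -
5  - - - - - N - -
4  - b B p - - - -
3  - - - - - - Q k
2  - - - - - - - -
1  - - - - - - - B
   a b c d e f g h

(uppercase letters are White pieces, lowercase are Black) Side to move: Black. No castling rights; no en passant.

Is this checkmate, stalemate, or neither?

checkmate

Black to move; black king on h3.
In check: yes, from the white queen on g3.
King squares — g2: attacked by Bh1; h2: attacked by Qg3; g3: attacked by Nf5; g4: attacked by Qg3; h4: attacked by Qg3.
Legal moves for Black: none.
In check with no legal moves → checkmate.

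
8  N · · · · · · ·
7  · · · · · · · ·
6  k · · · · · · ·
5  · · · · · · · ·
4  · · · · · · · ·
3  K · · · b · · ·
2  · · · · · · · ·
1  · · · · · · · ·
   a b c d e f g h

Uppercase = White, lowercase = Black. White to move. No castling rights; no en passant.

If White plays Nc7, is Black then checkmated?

After Nc7: black king on a6; in check: yes, from the white knight on c7.
Black has 4 legal replies: Kb7, Ka7, Kb6, Ka5.
In check but a legal move exists → not checkmate.

no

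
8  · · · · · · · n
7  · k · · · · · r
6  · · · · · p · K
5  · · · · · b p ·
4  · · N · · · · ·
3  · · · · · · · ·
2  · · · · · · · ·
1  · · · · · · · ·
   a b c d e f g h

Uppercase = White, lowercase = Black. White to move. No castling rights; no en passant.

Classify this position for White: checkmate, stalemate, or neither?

White to move; white king on h6.
In check: yes, from the black rook on h7.
King squares — g5: attacked by Pf6; h5: attacked by Rh7; g6: attacked by Bf5; g7: attacked by Rh7; h7: attacked by Bf5.
Legal moves for White: none.
In check with no legal moves → checkmate.

checkmate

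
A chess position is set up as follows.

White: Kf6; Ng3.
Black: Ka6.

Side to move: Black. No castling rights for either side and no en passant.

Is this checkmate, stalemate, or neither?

neither

Black to move; black king on a6.
In check: no.
Legal moves for Black: Kb7, Ka7, Kb6, Kb5, Ka5.
Black has 5 legal moves and is not in check → neither.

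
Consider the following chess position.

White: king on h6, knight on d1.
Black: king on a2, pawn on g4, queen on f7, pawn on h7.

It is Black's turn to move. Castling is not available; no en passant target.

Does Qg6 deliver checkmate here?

After Qg6: white king on h6; in check: yes, from the black queen on g6.
King squares — g5: attacked by Qg6; h5: attacked by Qg6; g6: attacked by Ph7; g7: attacked by Qg6; h7: attacked by Qg6.
White has no legal moves → checkmate.

yes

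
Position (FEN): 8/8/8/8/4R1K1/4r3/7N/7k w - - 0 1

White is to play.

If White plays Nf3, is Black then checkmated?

After Nf3: black king on h1; in check: no.
Black is not in check, so this cannot be checkmate.

no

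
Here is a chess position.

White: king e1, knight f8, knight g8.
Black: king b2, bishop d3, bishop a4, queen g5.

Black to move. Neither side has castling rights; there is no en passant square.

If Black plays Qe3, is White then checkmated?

After Qe3: white king on e1; in check: yes, from the black queen on e3.
King squares — d1: attacked by Ba4; f1: attacked by Bd3; d2: attacked by Qe3; e2: attacked by Bd3; f2: attacked by Qe3.
White has no legal moves → checkmate.

yes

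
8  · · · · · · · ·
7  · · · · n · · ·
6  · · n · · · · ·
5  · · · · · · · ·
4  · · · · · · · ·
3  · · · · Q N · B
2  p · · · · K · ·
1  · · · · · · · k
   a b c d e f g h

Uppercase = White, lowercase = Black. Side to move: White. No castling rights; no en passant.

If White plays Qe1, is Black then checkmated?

After Qe1: black king on h1; in check: yes, from the white queen on e1.
King squares — g1: attacked by Qe1; g2: attacked by Kf2; h2: attacked by Nf3.
Black has no legal moves → checkmate.

yes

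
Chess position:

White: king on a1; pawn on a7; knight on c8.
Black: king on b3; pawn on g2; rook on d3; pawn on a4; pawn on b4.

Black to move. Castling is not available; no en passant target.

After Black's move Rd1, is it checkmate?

After Rd1: white king on a1; in check: yes, from the black rook on d1.
King squares — b1: attacked by Rd1; a2: attacked by Kb3; b2: attacked by Kb3.
White has no legal moves → checkmate.

yes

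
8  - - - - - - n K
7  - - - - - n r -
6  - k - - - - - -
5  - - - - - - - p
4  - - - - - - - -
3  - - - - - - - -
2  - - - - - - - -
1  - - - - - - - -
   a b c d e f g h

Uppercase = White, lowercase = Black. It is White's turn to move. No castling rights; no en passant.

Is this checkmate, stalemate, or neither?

neither

White to move; white king on h8.
In check: yes, from the black knight on f7.
King squares — g7: available; h7: attacked by Rg7; g8: attacked by Rg7.
Legal moves for White: Kxg7.
White is in check but has 1 legal move → neither.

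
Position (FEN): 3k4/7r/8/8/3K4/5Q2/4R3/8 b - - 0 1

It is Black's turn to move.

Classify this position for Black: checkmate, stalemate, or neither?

Black to move; black king on d8.
In check: no.
Legal moves for Black: Kc8, Kd7, Kc7, Rh8, Rg7, Rf7, Re7, Rd7+, Rc7, Rb7, Ra7, Rh6, Rh5, Rh4+, Rh3, Rh2, Rh1.
Black has 17 legal moves and is not in check → neither.

neither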